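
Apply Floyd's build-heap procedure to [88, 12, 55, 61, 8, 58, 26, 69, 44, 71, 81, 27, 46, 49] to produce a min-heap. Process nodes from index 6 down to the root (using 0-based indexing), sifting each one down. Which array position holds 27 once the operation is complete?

5

sift down from index 6: already satisfies heap property
sift down from index 5:
  58 vs smaller child 27 at index 11, swap → [88, 12, 55, 61, 8, 27, 26, 69, 44, 71, 81, 58, 46, 49]
sift down from index 4: already satisfies heap property
sift down from index 3:
  61 vs smaller child 44 at index 8, swap → [88, 12, 55, 44, 8, 27, 26, 69, 61, 71, 81, 58, 46, 49]
sift down from index 2:
  55 vs smaller child 26 at index 6, swap → [88, 12, 26, 44, 8, 27, 55, 69, 61, 71, 81, 58, 46, 49]
  55 vs only child 49 at index 13, swap → [88, 12, 26, 44, 8, 27, 49, 69, 61, 71, 81, 58, 46, 55]
sift down from index 1:
  12 vs smaller child 8 at index 4, swap → [88, 8, 26, 44, 12, 27, 49, 69, 61, 71, 81, 58, 46, 55]
sift down from index 0:
  88 vs smaller child 8 at index 1, swap → [8, 88, 26, 44, 12, 27, 49, 69, 61, 71, 81, 58, 46, 55]
  88 vs smaller child 12 at index 4, swap → [8, 12, 26, 44, 88, 27, 49, 69, 61, 71, 81, 58, 46, 55]
  88 vs smaller child 71 at index 9, swap → [8, 12, 26, 44, 71, 27, 49, 69, 61, 88, 81, 58, 46, 55]
resulting array: [8, 12, 26, 44, 71, 27, 49, 69, 61, 88, 81, 58, 46, 55]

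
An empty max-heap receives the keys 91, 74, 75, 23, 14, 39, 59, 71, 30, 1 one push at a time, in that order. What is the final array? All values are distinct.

Insert 91:
  append 91 at index 0 → [91] (no swap needed)
Insert 74:
  append 74 at index 1 → [91, 74] (no swap needed)
Insert 75:
  append 75 at index 2 → [91, 74, 75] (no swap needed)
Insert 23:
  append 23 at index 3 → [91, 74, 75, 23] (no swap needed)
Insert 14:
  append 14 at index 4 → [91, 74, 75, 23, 14] (no swap needed)
Insert 39:
  append 39 at index 5 → [91, 74, 75, 23, 14, 39] (no swap needed)
Insert 59:
  append 59 at index 6 → [91, 74, 75, 23, 14, 39, 59] (no swap needed)
Insert 71:
  append 71 at index 7 → [91, 74, 75, 23, 14, 39, 59, 71]
  71 > parent 23 at index 3, swap → [91, 74, 75, 71, 14, 39, 59, 23]
Insert 30:
  append 30 at index 8 → [91, 74, 75, 71, 14, 39, 59, 23, 30] (no swap needed)
Insert 1:
  append 1 at index 9 → [91, 74, 75, 71, 14, 39, 59, 23, 30, 1] (no swap needed)

[91, 74, 75, 71, 14, 39, 59, 23, 30, 1]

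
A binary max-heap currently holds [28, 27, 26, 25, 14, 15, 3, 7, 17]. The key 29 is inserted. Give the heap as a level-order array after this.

[29, 28, 26, 25, 27, 15, 3, 7, 17, 14]

append 29 at index 9 → [28, 27, 26, 25, 14, 15, 3, 7, 17, 29]
29 > parent 14 at index 4, swap → [28, 27, 26, 25, 29, 15, 3, 7, 17, 14]
29 > parent 27 at index 1, swap → [28, 29, 26, 25, 27, 15, 3, 7, 17, 14]
29 > parent 28 at index 0, swap → [29, 28, 26, 25, 27, 15, 3, 7, 17, 14]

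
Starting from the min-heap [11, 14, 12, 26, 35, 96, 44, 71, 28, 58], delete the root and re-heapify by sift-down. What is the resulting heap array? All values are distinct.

remove root 11; move last element 58 to root → [58, 14, 12, 26, 35, 96, 44, 71, 28]
58 vs smaller child 12 at index 2, swap → [12, 14, 58, 26, 35, 96, 44, 71, 28]
58 vs smaller child 44 at index 6, swap → [12, 14, 44, 26, 35, 96, 58, 71, 28]

[12, 14, 44, 26, 35, 96, 58, 71, 28]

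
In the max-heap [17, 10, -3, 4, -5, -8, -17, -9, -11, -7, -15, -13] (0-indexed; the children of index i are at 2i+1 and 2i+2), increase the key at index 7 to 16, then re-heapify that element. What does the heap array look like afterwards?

set index 7 from -9 to 16 → [17, 10, -3, 4, -5, -8, -17, 16, -11, -7, -15, -13]
16 > parent 4 at index 3, swap → [17, 10, -3, 16, -5, -8, -17, 4, -11, -7, -15, -13]
16 > parent 10 at index 1, swap → [17, 16, -3, 10, -5, -8, -17, 4, -11, -7, -15, -13]

[17, 16, -3, 10, -5, -8, -17, 4, -11, -7, -15, -13]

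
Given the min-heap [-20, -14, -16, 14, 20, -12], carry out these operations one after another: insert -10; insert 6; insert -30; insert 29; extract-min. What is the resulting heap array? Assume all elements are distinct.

insert -10:
  append -10 at index 6 → [-20, -14, -16, 14, 20, -12, -10] (no swap needed)
insert 6:
  append 6 at index 7 → [-20, -14, -16, 14, 20, -12, -10, 6]
  6 < parent 14 at index 3, swap → [-20, -14, -16, 6, 20, -12, -10, 14]
insert -30:
  append -30 at index 8 → [-20, -14, -16, 6, 20, -12, -10, 14, -30]
  -30 < parent 6 at index 3, swap → [-20, -14, -16, -30, 20, -12, -10, 14, 6]
  -30 < parent -14 at index 1, swap → [-20, -30, -16, -14, 20, -12, -10, 14, 6]
  -30 < parent -20 at index 0, swap → [-30, -20, -16, -14, 20, -12, -10, 14, 6]
insert 29:
  append 29 at index 9 → [-30, -20, -16, -14, 20, -12, -10, 14, 6, 29] (no swap needed)
extract-min → returns -30:
  remove root -30; move last element 29 to root → [29, -20, -16, -14, 20, -12, -10, 14, 6]
  29 vs smaller child -20 at index 1, swap → [-20, 29, -16, -14, 20, -12, -10, 14, 6]
  29 vs smaller child -14 at index 3, swap → [-20, -14, -16, 29, 20, -12, -10, 14, 6]
  29 vs smaller child 6 at index 8, swap → [-20, -14, -16, 6, 20, -12, -10, 14, 29]

[-20, -14, -16, 6, 20, -12, -10, 14, 29]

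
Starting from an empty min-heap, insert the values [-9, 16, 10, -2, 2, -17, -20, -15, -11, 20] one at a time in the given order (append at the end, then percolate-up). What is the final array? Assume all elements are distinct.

Insert -9:
  append -9 at index 0 → [-9] (no swap needed)
Insert 16:
  append 16 at index 1 → [-9, 16] (no swap needed)
Insert 10:
  append 10 at index 2 → [-9, 16, 10] (no swap needed)
Insert -2:
  append -2 at index 3 → [-9, 16, 10, -2]
  -2 < parent 16 at index 1, swap → [-9, -2, 10, 16]
Insert 2:
  append 2 at index 4 → [-9, -2, 10, 16, 2] (no swap needed)
Insert -17:
  append -17 at index 5 → [-9, -2, 10, 16, 2, -17]
  -17 < parent 10 at index 2, swap → [-9, -2, -17, 16, 2, 10]
  -17 < parent -9 at index 0, swap → [-17, -2, -9, 16, 2, 10]
Insert -20:
  append -20 at index 6 → [-17, -2, -9, 16, 2, 10, -20]
  -20 < parent -9 at index 2, swap → [-17, -2, -20, 16, 2, 10, -9]
  -20 < parent -17 at index 0, swap → [-20, -2, -17, 16, 2, 10, -9]
Insert -15:
  append -15 at index 7 → [-20, -2, -17, 16, 2, 10, -9, -15]
  -15 < parent 16 at index 3, swap → [-20, -2, -17, -15, 2, 10, -9, 16]
  -15 < parent -2 at index 1, swap → [-20, -15, -17, -2, 2, 10, -9, 16]
Insert -11:
  append -11 at index 8 → [-20, -15, -17, -2, 2, 10, -9, 16, -11]
  -11 < parent -2 at index 3, swap → [-20, -15, -17, -11, 2, 10, -9, 16, -2]
Insert 20:
  append 20 at index 9 → [-20, -15, -17, -11, 2, 10, -9, 16, -2, 20] (no swap needed)

[-20, -15, -17, -11, 2, 10, -9, 16, -2, 20]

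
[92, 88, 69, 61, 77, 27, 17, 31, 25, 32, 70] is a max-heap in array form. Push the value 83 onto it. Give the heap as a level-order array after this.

[92, 88, 83, 61, 77, 69, 17, 31, 25, 32, 70, 27]

append 83 at index 11 → [92, 88, 69, 61, 77, 27, 17, 31, 25, 32, 70, 83]
83 > parent 27 at index 5, swap → [92, 88, 69, 61, 77, 83, 17, 31, 25, 32, 70, 27]
83 > parent 69 at index 2, swap → [92, 88, 83, 61, 77, 69, 17, 31, 25, 32, 70, 27]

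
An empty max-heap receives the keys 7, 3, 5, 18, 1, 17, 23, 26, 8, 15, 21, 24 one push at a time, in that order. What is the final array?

[26, 23, 24, 8, 21, 18, 17, 3, 7, 1, 15, 5]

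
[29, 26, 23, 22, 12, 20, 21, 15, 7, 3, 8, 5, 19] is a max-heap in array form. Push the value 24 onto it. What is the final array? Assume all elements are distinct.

[29, 26, 24, 22, 12, 20, 23, 15, 7, 3, 8, 5, 19, 21]

append 24 at index 13 → [29, 26, 23, 22, 12, 20, 21, 15, 7, 3, 8, 5, 19, 24]
24 > parent 21 at index 6, swap → [29, 26, 23, 22, 12, 20, 24, 15, 7, 3, 8, 5, 19, 21]
24 > parent 23 at index 2, swap → [29, 26, 24, 22, 12, 20, 23, 15, 7, 3, 8, 5, 19, 21]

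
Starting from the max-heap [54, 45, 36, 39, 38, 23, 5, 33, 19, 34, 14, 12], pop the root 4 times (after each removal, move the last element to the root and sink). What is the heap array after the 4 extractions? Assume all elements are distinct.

[36, 34, 23, 33, 14, 19, 5, 12]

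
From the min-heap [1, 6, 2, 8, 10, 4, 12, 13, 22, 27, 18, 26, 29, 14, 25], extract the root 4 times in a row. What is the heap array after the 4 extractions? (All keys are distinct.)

extract-min #1 returns 1:
  remove root 1; move last element 25 to root → [25, 6, 2, 8, 10, 4, 12, 13, 22, 27, 18, 26, 29, 14]
  25 vs smaller child 2 at index 2, swap → [2, 6, 25, 8, 10, 4, 12, 13, 22, 27, 18, 26, 29, 14]
  25 vs smaller child 4 at index 5, swap → [2, 6, 4, 8, 10, 25, 12, 13, 22, 27, 18, 26, 29, 14]
extract-min #2 returns 2:
  remove root 2; move last element 14 to root → [14, 6, 4, 8, 10, 25, 12, 13, 22, 27, 18, 26, 29]
  14 vs smaller child 4 at index 2, swap → [4, 6, 14, 8, 10, 25, 12, 13, 22, 27, 18, 26, 29]
  14 vs smaller child 12 at index 6, swap → [4, 6, 12, 8, 10, 25, 14, 13, 22, 27, 18, 26, 29]
extract-min #3 returns 4:
  remove root 4; move last element 29 to root → [29, 6, 12, 8, 10, 25, 14, 13, 22, 27, 18, 26]
  29 vs smaller child 6 at index 1, swap → [6, 29, 12, 8, 10, 25, 14, 13, 22, 27, 18, 26]
  29 vs smaller child 8 at index 3, swap → [6, 8, 12, 29, 10, 25, 14, 13, 22, 27, 18, 26]
  29 vs smaller child 13 at index 7, swap → [6, 8, 12, 13, 10, 25, 14, 29, 22, 27, 18, 26]
extract-min #4 returns 6:
  remove root 6; move last element 26 to root → [26, 8, 12, 13, 10, 25, 14, 29, 22, 27, 18]
  26 vs smaller child 8 at index 1, swap → [8, 26, 12, 13, 10, 25, 14, 29, 22, 27, 18]
  26 vs smaller child 10 at index 4, swap → [8, 10, 12, 13, 26, 25, 14, 29, 22, 27, 18]
  26 vs smaller child 18 at index 10, swap → [8, 10, 12, 13, 18, 25, 14, 29, 22, 27, 26]

[8, 10, 12, 13, 18, 25, 14, 29, 22, 27, 26]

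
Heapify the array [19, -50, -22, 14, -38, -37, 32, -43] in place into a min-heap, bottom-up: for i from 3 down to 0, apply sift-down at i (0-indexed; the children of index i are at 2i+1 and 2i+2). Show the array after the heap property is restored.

[-50, -43, -37, 14, -38, -22, 32, 19]

sift down from index 3:
  14 vs only child -43 at index 7, swap → [19, -50, -22, -43, -38, -37, 32, 14]
sift down from index 2:
  -22 vs smaller child -37 at index 5, swap → [19, -50, -37, -43, -38, -22, 32, 14]
sift down from index 1: already satisfies heap property
sift down from index 0:
  19 vs smaller child -50 at index 1, swap → [-50, 19, -37, -43, -38, -22, 32, 14]
  19 vs smaller child -43 at index 3, swap → [-50, -43, -37, 19, -38, -22, 32, 14]
  19 vs only child 14 at index 7, swap → [-50, -43, -37, 14, -38, -22, 32, 19]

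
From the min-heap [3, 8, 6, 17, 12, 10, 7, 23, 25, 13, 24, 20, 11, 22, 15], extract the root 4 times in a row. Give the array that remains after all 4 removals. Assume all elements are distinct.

extract-min #1 returns 3:
  remove root 3; move last element 15 to root → [15, 8, 6, 17, 12, 10, 7, 23, 25, 13, 24, 20, 11, 22]
  15 vs smaller child 6 at index 2, swap → [6, 8, 15, 17, 12, 10, 7, 23, 25, 13, 24, 20, 11, 22]
  15 vs smaller child 7 at index 6, swap → [6, 8, 7, 17, 12, 10, 15, 23, 25, 13, 24, 20, 11, 22]
extract-min #2 returns 6:
  remove root 6; move last element 22 to root → [22, 8, 7, 17, 12, 10, 15, 23, 25, 13, 24, 20, 11]
  22 vs smaller child 7 at index 2, swap → [7, 8, 22, 17, 12, 10, 15, 23, 25, 13, 24, 20, 11]
  22 vs smaller child 10 at index 5, swap → [7, 8, 10, 17, 12, 22, 15, 23, 25, 13, 24, 20, 11]
  22 vs smaller child 11 at index 12, swap → [7, 8, 10, 17, 12, 11, 15, 23, 25, 13, 24, 20, 22]
extract-min #3 returns 7:
  remove root 7; move last element 22 to root → [22, 8, 10, 17, 12, 11, 15, 23, 25, 13, 24, 20]
  22 vs smaller child 8 at index 1, swap → [8, 22, 10, 17, 12, 11, 15, 23, 25, 13, 24, 20]
  22 vs smaller child 12 at index 4, swap → [8, 12, 10, 17, 22, 11, 15, 23, 25, 13, 24, 20]
  22 vs smaller child 13 at index 9, swap → [8, 12, 10, 17, 13, 11, 15, 23, 25, 22, 24, 20]
extract-min #4 returns 8:
  remove root 8; move last element 20 to root → [20, 12, 10, 17, 13, 11, 15, 23, 25, 22, 24]
  20 vs smaller child 10 at index 2, swap → [10, 12, 20, 17, 13, 11, 15, 23, 25, 22, 24]
  20 vs smaller child 11 at index 5, swap → [10, 12, 11, 17, 13, 20, 15, 23, 25, 22, 24]

[10, 12, 11, 17, 13, 20, 15, 23, 25, 22, 24]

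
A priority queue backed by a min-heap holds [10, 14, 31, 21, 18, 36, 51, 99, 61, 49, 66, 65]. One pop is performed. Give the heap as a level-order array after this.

remove root 10; move last element 65 to root → [65, 14, 31, 21, 18, 36, 51, 99, 61, 49, 66]
65 vs smaller child 14 at index 1, swap → [14, 65, 31, 21, 18, 36, 51, 99, 61, 49, 66]
65 vs smaller child 18 at index 4, swap → [14, 18, 31, 21, 65, 36, 51, 99, 61, 49, 66]
65 vs smaller child 49 at index 9, swap → [14, 18, 31, 21, 49, 36, 51, 99, 61, 65, 66]

[14, 18, 31, 21, 49, 36, 51, 99, 61, 65, 66]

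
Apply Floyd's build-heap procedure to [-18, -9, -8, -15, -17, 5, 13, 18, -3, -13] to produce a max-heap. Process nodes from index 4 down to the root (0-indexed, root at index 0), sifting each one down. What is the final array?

sift down from index 4:
  -17 vs only child -13 at index 9, swap → [-18, -9, -8, -15, -13, 5, 13, 18, -3, -17]
sift down from index 3:
  -15 vs larger child 18 at index 7, swap → [-18, -9, -8, 18, -13, 5, 13, -15, -3, -17]
sift down from index 2:
  -8 vs larger child 13 at index 6, swap → [-18, -9, 13, 18, -13, 5, -8, -15, -3, -17]
sift down from index 1:
  -9 vs larger child 18 at index 3, swap → [-18, 18, 13, -9, -13, 5, -8, -15, -3, -17]
  -9 vs larger child -3 at index 8, swap → [-18, 18, 13, -3, -13, 5, -8, -15, -9, -17]
sift down from index 0:
  -18 vs larger child 18 at index 1, swap → [18, -18, 13, -3, -13, 5, -8, -15, -9, -17]
  -18 vs larger child -3 at index 3, swap → [18, -3, 13, -18, -13, 5, -8, -15, -9, -17]
  -18 vs larger child -9 at index 8, swap → [18, -3, 13, -9, -13, 5, -8, -15, -18, -17]

[18, -3, 13, -9, -13, 5, -8, -15, -18, -17]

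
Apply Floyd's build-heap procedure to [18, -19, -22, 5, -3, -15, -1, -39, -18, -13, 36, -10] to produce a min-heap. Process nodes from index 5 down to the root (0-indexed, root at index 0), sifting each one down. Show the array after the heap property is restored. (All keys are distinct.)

sift down from index 5: already satisfies heap property
sift down from index 4:
  -3 vs smaller child -13 at index 9, swap → [18, -19, -22, 5, -13, -15, -1, -39, -18, -3, 36, -10]
sift down from index 3:
  5 vs smaller child -39 at index 7, swap → [18, -19, -22, -39, -13, -15, -1, 5, -18, -3, 36, -10]
sift down from index 2: already satisfies heap property
sift down from index 1:
  -19 vs smaller child -39 at index 3, swap → [18, -39, -22, -19, -13, -15, -1, 5, -18, -3, 36, -10]
sift down from index 0:
  18 vs smaller child -39 at index 1, swap → [-39, 18, -22, -19, -13, -15, -1, 5, -18, -3, 36, -10]
  18 vs smaller child -19 at index 3, swap → [-39, -19, -22, 18, -13, -15, -1, 5, -18, -3, 36, -10]
  18 vs smaller child -18 at index 8, swap → [-39, -19, -22, -18, -13, -15, -1, 5, 18, -3, 36, -10]

[-39, -19, -22, -18, -13, -15, -1, 5, 18, -3, 36, -10]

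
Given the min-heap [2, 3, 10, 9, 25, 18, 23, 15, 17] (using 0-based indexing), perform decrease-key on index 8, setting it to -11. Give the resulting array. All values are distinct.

set index 8 from 17 to -11 → [2, 3, 10, 9, 25, 18, 23, 15, -11]
-11 < parent 9 at index 3, swap → [2, 3, 10, -11, 25, 18, 23, 15, 9]
-11 < parent 3 at index 1, swap → [2, -11, 10, 3, 25, 18, 23, 15, 9]
-11 < parent 2 at index 0, swap → [-11, 2, 10, 3, 25, 18, 23, 15, 9]

[-11, 2, 10, 3, 25, 18, 23, 15, 9]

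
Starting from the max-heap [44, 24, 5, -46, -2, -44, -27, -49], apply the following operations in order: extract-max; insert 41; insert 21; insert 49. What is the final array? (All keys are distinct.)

[49, 41, 5, 21, 24, -44, -27, -46, -2, -49]

extract-max → returns 44:
  remove root 44; move last element -49 to root → [-49, 24, 5, -46, -2, -44, -27]
  -49 vs larger child 24 at index 1, swap → [24, -49, 5, -46, -2, -44, -27]
  -49 vs larger child -2 at index 4, swap → [24, -2, 5, -46, -49, -44, -27]
insert 41:
  append 41 at index 7 → [24, -2, 5, -46, -49, -44, -27, 41]
  41 > parent -46 at index 3, swap → [24, -2, 5, 41, -49, -44, -27, -46]
  41 > parent -2 at index 1, swap → [24, 41, 5, -2, -49, -44, -27, -46]
  41 > parent 24 at index 0, swap → [41, 24, 5, -2, -49, -44, -27, -46]
insert 21:
  append 21 at index 8 → [41, 24, 5, -2, -49, -44, -27, -46, 21]
  21 > parent -2 at index 3, swap → [41, 24, 5, 21, -49, -44, -27, -46, -2]
insert 49:
  append 49 at index 9 → [41, 24, 5, 21, -49, -44, -27, -46, -2, 49]
  49 > parent -49 at index 4, swap → [41, 24, 5, 21, 49, -44, -27, -46, -2, -49]
  49 > parent 24 at index 1, swap → [41, 49, 5, 21, 24, -44, -27, -46, -2, -49]
  49 > parent 41 at index 0, swap → [49, 41, 5, 21, 24, -44, -27, -46, -2, -49]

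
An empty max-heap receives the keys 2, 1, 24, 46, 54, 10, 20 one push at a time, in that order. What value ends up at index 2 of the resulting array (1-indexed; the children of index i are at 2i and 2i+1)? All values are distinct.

46

Insert 2:
  append 2 at index 1 → [2] (no swap needed)
Insert 1:
  append 1 at index 2 → [2, 1] (no swap needed)
Insert 24:
  append 24 at index 3 → [2, 1, 24]
  24 > parent 2 at index 1, swap → [24, 1, 2]
Insert 46:
  append 46 at index 4 → [24, 1, 2, 46]
  46 > parent 1 at index 2, swap → [24, 46, 2, 1]
  46 > parent 24 at index 1, swap → [46, 24, 2, 1]
Insert 54:
  append 54 at index 5 → [46, 24, 2, 1, 54]
  54 > parent 24 at index 2, swap → [46, 54, 2, 1, 24]
  54 > parent 46 at index 1, swap → [54, 46, 2, 1, 24]
Insert 10:
  append 10 at index 6 → [54, 46, 2, 1, 24, 10]
  10 > parent 2 at index 3, swap → [54, 46, 10, 1, 24, 2]
Insert 20:
  append 20 at index 7 → [54, 46, 10, 1, 24, 2, 20]
  20 > parent 10 at index 3, swap → [54, 46, 20, 1, 24, 2, 10]
resulting array: [54, 46, 20, 1, 24, 2, 10]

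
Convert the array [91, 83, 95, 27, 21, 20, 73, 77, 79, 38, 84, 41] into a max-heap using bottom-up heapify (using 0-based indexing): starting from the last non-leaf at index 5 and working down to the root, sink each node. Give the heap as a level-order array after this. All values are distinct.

sift down from index 5:
  20 vs only child 41 at index 11, swap → [91, 83, 95, 27, 21, 41, 73, 77, 79, 38, 84, 20]
sift down from index 4:
  21 vs larger child 84 at index 10, swap → [91, 83, 95, 27, 84, 41, 73, 77, 79, 38, 21, 20]
sift down from index 3:
  27 vs larger child 79 at index 8, swap → [91, 83, 95, 79, 84, 41, 73, 77, 27, 38, 21, 20]
sift down from index 2: already satisfies heap property
sift down from index 1:
  83 vs larger child 84 at index 4, swap → [91, 84, 95, 79, 83, 41, 73, 77, 27, 38, 21, 20]
sift down from index 0:
  91 vs larger child 95 at index 2, swap → [95, 84, 91, 79, 83, 41, 73, 77, 27, 38, 21, 20]

[95, 84, 91, 79, 83, 41, 73, 77, 27, 38, 21, 20]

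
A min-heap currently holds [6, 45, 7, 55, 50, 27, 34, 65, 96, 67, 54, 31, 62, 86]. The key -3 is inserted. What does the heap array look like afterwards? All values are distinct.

[-3, 45, 6, 55, 50, 27, 7, 65, 96, 67, 54, 31, 62, 86, 34]

append -3 at index 14 → [6, 45, 7, 55, 50, 27, 34, 65, 96, 67, 54, 31, 62, 86, -3]
-3 < parent 34 at index 6, swap → [6, 45, 7, 55, 50, 27, -3, 65, 96, 67, 54, 31, 62, 86, 34]
-3 < parent 7 at index 2, swap → [6, 45, -3, 55, 50, 27, 7, 65, 96, 67, 54, 31, 62, 86, 34]
-3 < parent 6 at index 0, swap → [-3, 45, 6, 55, 50, 27, 7, 65, 96, 67, 54, 31, 62, 86, 34]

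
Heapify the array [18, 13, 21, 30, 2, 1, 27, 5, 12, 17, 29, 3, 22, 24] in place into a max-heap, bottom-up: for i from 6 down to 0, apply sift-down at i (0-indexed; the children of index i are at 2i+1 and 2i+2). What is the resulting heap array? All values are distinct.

sift down from index 6: already satisfies heap property
sift down from index 5:
  1 vs larger child 22 at index 12, swap → [18, 13, 21, 30, 2, 22, 27, 5, 12, 17, 29, 3, 1, 24]
sift down from index 4:
  2 vs larger child 29 at index 10, swap → [18, 13, 21, 30, 29, 22, 27, 5, 12, 17, 2, 3, 1, 24]
sift down from index 3: already satisfies heap property
sift down from index 2:
  21 vs larger child 27 at index 6, swap → [18, 13, 27, 30, 29, 22, 21, 5, 12, 17, 2, 3, 1, 24]
  21 vs only child 24 at index 13, swap → [18, 13, 27, 30, 29, 22, 24, 5, 12, 17, 2, 3, 1, 21]
sift down from index 1:
  13 vs larger child 30 at index 3, swap → [18, 30, 27, 13, 29, 22, 24, 5, 12, 17, 2, 3, 1, 21]
sift down from index 0:
  18 vs larger child 30 at index 1, swap → [30, 18, 27, 13, 29, 22, 24, 5, 12, 17, 2, 3, 1, 21]
  18 vs larger child 29 at index 4, swap → [30, 29, 27, 13, 18, 22, 24, 5, 12, 17, 2, 3, 1, 21]

[30, 29, 27, 13, 18, 22, 24, 5, 12, 17, 2, 3, 1, 21]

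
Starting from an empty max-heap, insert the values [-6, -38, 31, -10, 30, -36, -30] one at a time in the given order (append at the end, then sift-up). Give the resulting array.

[31, 30, -6, -38, -10, -36, -30]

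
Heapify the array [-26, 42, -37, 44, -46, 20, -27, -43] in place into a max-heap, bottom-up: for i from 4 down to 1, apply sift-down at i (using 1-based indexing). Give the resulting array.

sift down from index 4: already satisfies heap property
sift down from index 3:
  -37 vs larger child 20 at index 6, swap → [-26, 42, 20, 44, -46, -37, -27, -43]
sift down from index 2:
  42 vs larger child 44 at index 4, swap → [-26, 44, 20, 42, -46, -37, -27, -43]
sift down from index 1:
  -26 vs larger child 44 at index 2, swap → [44, -26, 20, 42, -46, -37, -27, -43]
  -26 vs larger child 42 at index 4, swap → [44, 42, 20, -26, -46, -37, -27, -43]

[44, 42, 20, -26, -46, -37, -27, -43]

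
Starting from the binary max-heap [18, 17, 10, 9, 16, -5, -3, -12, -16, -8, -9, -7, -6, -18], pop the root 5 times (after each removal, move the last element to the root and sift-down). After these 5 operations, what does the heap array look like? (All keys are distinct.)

[-3, -6, -5, -9, -8, -18, -7, -12, -16]

extract-max #1 returns 18:
  remove root 18; move last element -18 to root → [-18, 17, 10, 9, 16, -5, -3, -12, -16, -8, -9, -7, -6]
  -18 vs larger child 17 at index 1, swap → [17, -18, 10, 9, 16, -5, -3, -12, -16, -8, -9, -7, -6]
  -18 vs larger child 16 at index 4, swap → [17, 16, 10, 9, -18, -5, -3, -12, -16, -8, -9, -7, -6]
  -18 vs larger child -8 at index 9, swap → [17, 16, 10, 9, -8, -5, -3, -12, -16, -18, -9, -7, -6]
extract-max #2 returns 17:
  remove root 17; move last element -6 to root → [-6, 16, 10, 9, -8, -5, -3, -12, -16, -18, -9, -7]
  -6 vs larger child 16 at index 1, swap → [16, -6, 10, 9, -8, -5, -3, -12, -16, -18, -9, -7]
  -6 vs larger child 9 at index 3, swap → [16, 9, 10, -6, -8, -5, -3, -12, -16, -18, -9, -7]
extract-max #3 returns 16:
  remove root 16; move last element -7 to root → [-7, 9, 10, -6, -8, -5, -3, -12, -16, -18, -9]
  -7 vs larger child 10 at index 2, swap → [10, 9, -7, -6, -8, -5, -3, -12, -16, -18, -9]
  -7 vs larger child -3 at index 6, swap → [10, 9, -3, -6, -8, -5, -7, -12, -16, -18, -9]
extract-max #4 returns 10:
  remove root 10; move last element -9 to root → [-9, 9, -3, -6, -8, -5, -7, -12, -16, -18]
  -9 vs larger child 9 at index 1, swap → [9, -9, -3, -6, -8, -5, -7, -12, -16, -18]
  -9 vs larger child -6 at index 3, swap → [9, -6, -3, -9, -8, -5, -7, -12, -16, -18]
extract-max #5 returns 9:
  remove root 9; move last element -18 to root → [-18, -6, -3, -9, -8, -5, -7, -12, -16]
  -18 vs larger child -3 at index 2, swap → [-3, -6, -18, -9, -8, -5, -7, -12, -16]
  -18 vs larger child -5 at index 5, swap → [-3, -6, -5, -9, -8, -18, -7, -12, -16]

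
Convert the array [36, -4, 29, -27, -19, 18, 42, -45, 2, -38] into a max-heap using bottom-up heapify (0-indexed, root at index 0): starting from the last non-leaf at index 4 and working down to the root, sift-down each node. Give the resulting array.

sift down from index 4: already satisfies heap property
sift down from index 3:
  -27 vs larger child 2 at index 8, swap → [36, -4, 29, 2, -19, 18, 42, -45, -27, -38]
sift down from index 2:
  29 vs larger child 42 at index 6, swap → [36, -4, 42, 2, -19, 18, 29, -45, -27, -38]
sift down from index 1:
  -4 vs larger child 2 at index 3, swap → [36, 2, 42, -4, -19, 18, 29, -45, -27, -38]
sift down from index 0:
  36 vs larger child 42 at index 2, swap → [42, 2, 36, -4, -19, 18, 29, -45, -27, -38]

[42, 2, 36, -4, -19, 18, 29, -45, -27, -38]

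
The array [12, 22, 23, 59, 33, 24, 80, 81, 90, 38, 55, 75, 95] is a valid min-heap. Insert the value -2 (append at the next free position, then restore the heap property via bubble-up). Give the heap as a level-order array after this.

append -2 at index 13 → [12, 22, 23, 59, 33, 24, 80, 81, 90, 38, 55, 75, 95, -2]
-2 < parent 80 at index 6, swap → [12, 22, 23, 59, 33, 24, -2, 81, 90, 38, 55, 75, 95, 80]
-2 < parent 23 at index 2, swap → [12, 22, -2, 59, 33, 24, 23, 81, 90, 38, 55, 75, 95, 80]
-2 < parent 12 at index 0, swap → [-2, 22, 12, 59, 33, 24, 23, 81, 90, 38, 55, 75, 95, 80]

[-2, 22, 12, 59, 33, 24, 23, 81, 90, 38, 55, 75, 95, 80]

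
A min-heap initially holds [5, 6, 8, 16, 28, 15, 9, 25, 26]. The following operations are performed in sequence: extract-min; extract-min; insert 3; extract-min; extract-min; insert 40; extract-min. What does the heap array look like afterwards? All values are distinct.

extract-min → returns 5:
  remove root 5; move last element 26 to root → [26, 6, 8, 16, 28, 15, 9, 25]
  26 vs smaller child 6 at index 1, swap → [6, 26, 8, 16, 28, 15, 9, 25]
  26 vs smaller child 16 at index 3, swap → [6, 16, 8, 26, 28, 15, 9, 25]
  26 vs only child 25 at index 7, swap → [6, 16, 8, 25, 28, 15, 9, 26]
extract-min → returns 6:
  remove root 6; move last element 26 to root → [26, 16, 8, 25, 28, 15, 9]
  26 vs smaller child 8 at index 2, swap → [8, 16, 26, 25, 28, 15, 9]
  26 vs smaller child 9 at index 6, swap → [8, 16, 9, 25, 28, 15, 26]
insert 3:
  append 3 at index 7 → [8, 16, 9, 25, 28, 15, 26, 3]
  3 < parent 25 at index 3, swap → [8, 16, 9, 3, 28, 15, 26, 25]
  3 < parent 16 at index 1, swap → [8, 3, 9, 16, 28, 15, 26, 25]
  3 < parent 8 at index 0, swap → [3, 8, 9, 16, 28, 15, 26, 25]
extract-min → returns 3:
  remove root 3; move last element 25 to root → [25, 8, 9, 16, 28, 15, 26]
  25 vs smaller child 8 at index 1, swap → [8, 25, 9, 16, 28, 15, 26]
  25 vs smaller child 16 at index 3, swap → [8, 16, 9, 25, 28, 15, 26]
extract-min → returns 8:
  remove root 8; move last element 26 to root → [26, 16, 9, 25, 28, 15]
  26 vs smaller child 9 at index 2, swap → [9, 16, 26, 25, 28, 15]
  26 vs only child 15 at index 5, swap → [9, 16, 15, 25, 28, 26]
insert 40:
  append 40 at index 6 → [9, 16, 15, 25, 28, 26, 40] (no swap needed)
extract-min → returns 9:
  remove root 9; move last element 40 to root → [40, 16, 15, 25, 28, 26]
  40 vs smaller child 15 at index 2, swap → [15, 16, 40, 25, 28, 26]
  40 vs only child 26 at index 5, swap → [15, 16, 26, 25, 28, 40]

[15, 16, 26, 25, 28, 40]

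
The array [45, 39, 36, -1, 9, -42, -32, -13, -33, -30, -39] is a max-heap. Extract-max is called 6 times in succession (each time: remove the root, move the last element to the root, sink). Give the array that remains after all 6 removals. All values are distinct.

extract-max #1 returns 45:
  remove root 45; move last element -39 to root → [-39, 39, 36, -1, 9, -42, -32, -13, -33, -30]
  -39 vs larger child 39 at index 1, swap → [39, -39, 36, -1, 9, -42, -32, -13, -33, -30]
  -39 vs larger child 9 at index 4, swap → [39, 9, 36, -1, -39, -42, -32, -13, -33, -30]
  -39 vs only child -30 at index 9, swap → [39, 9, 36, -1, -30, -42, -32, -13, -33, -39]
extract-max #2 returns 39:
  remove root 39; move last element -39 to root → [-39, 9, 36, -1, -30, -42, -32, -13, -33]
  -39 vs larger child 36 at index 2, swap → [36, 9, -39, -1, -30, -42, -32, -13, -33]
  -39 vs larger child -32 at index 6, swap → [36, 9, -32, -1, -30, -42, -39, -13, -33]
extract-max #3 returns 36:
  remove root 36; move last element -33 to root → [-33, 9, -32, -1, -30, -42, -39, -13]
  -33 vs larger child 9 at index 1, swap → [9, -33, -32, -1, -30, -42, -39, -13]
  -33 vs larger child -1 at index 3, swap → [9, -1, -32, -33, -30, -42, -39, -13]
  -33 vs only child -13 at index 7, swap → [9, -1, -32, -13, -30, -42, -39, -33]
extract-max #4 returns 9:
  remove root 9; move last element -33 to root → [-33, -1, -32, -13, -30, -42, -39]
  -33 vs larger child -1 at index 1, swap → [-1, -33, -32, -13, -30, -42, -39]
  -33 vs larger child -13 at index 3, swap → [-1, -13, -32, -33, -30, -42, -39]
extract-max #5 returns -1:
  remove root -1; move last element -39 to root → [-39, -13, -32, -33, -30, -42]
  -39 vs larger child -13 at index 1, swap → [-13, -39, -32, -33, -30, -42]
  -39 vs larger child -30 at index 4, swap → [-13, -30, -32, -33, -39, -42]
extract-max #6 returns -13:
  remove root -13; move last element -42 to root → [-42, -30, -32, -33, -39]
  -42 vs larger child -30 at index 1, swap → [-30, -42, -32, -33, -39]
  -42 vs larger child -33 at index 3, swap → [-30, -33, -32, -42, -39]

[-30, -33, -32, -42, -39]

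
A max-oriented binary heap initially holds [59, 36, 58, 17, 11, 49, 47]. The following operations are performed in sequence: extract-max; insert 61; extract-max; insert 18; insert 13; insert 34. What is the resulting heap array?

extract-max → returns 59:
  remove root 59; move last element 47 to root → [47, 36, 58, 17, 11, 49]
  47 vs larger child 58 at index 2, swap → [58, 36, 47, 17, 11, 49]
  47 vs only child 49 at index 5, swap → [58, 36, 49, 17, 11, 47]
insert 61:
  append 61 at index 6 → [58, 36, 49, 17, 11, 47, 61]
  61 > parent 49 at index 2, swap → [58, 36, 61, 17, 11, 47, 49]
  61 > parent 58 at index 0, swap → [61, 36, 58, 17, 11, 47, 49]
extract-max → returns 61:
  remove root 61; move last element 49 to root → [49, 36, 58, 17, 11, 47]
  49 vs larger child 58 at index 2, swap → [58, 36, 49, 17, 11, 47]
insert 18:
  append 18 at index 6 → [58, 36, 49, 17, 11, 47, 18] (no swap needed)
insert 13:
  append 13 at index 7 → [58, 36, 49, 17, 11, 47, 18, 13] (no swap needed)
insert 34:
  append 34 at index 8 → [58, 36, 49, 17, 11, 47, 18, 13, 34]
  34 > parent 17 at index 3, swap → [58, 36, 49, 34, 11, 47, 18, 13, 17]

[58, 36, 49, 34, 11, 47, 18, 13, 17]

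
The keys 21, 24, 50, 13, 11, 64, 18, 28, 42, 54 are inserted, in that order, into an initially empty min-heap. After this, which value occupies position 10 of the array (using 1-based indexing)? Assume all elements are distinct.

54

Insert 21:
  append 21 at index 1 → [21] (no swap needed)
Insert 24:
  append 24 at index 2 → [21, 24] (no swap needed)
Insert 50:
  append 50 at index 3 → [21, 24, 50] (no swap needed)
Insert 13:
  append 13 at index 4 → [21, 24, 50, 13]
  13 < parent 24 at index 2, swap → [21, 13, 50, 24]
  13 < parent 21 at index 1, swap → [13, 21, 50, 24]
Insert 11:
  append 11 at index 5 → [13, 21, 50, 24, 11]
  11 < parent 21 at index 2, swap → [13, 11, 50, 24, 21]
  11 < parent 13 at index 1, swap → [11, 13, 50, 24, 21]
Insert 64:
  append 64 at index 6 → [11, 13, 50, 24, 21, 64] (no swap needed)
Insert 18:
  append 18 at index 7 → [11, 13, 50, 24, 21, 64, 18]
  18 < parent 50 at index 3, swap → [11, 13, 18, 24, 21, 64, 50]
Insert 28:
  append 28 at index 8 → [11, 13, 18, 24, 21, 64, 50, 28] (no swap needed)
Insert 42:
  append 42 at index 9 → [11, 13, 18, 24, 21, 64, 50, 28, 42] (no swap needed)
Insert 54:
  append 54 at index 10 → [11, 13, 18, 24, 21, 64, 50, 28, 42, 54] (no swap needed)
resulting array: [11, 13, 18, 24, 21, 64, 50, 28, 42, 54]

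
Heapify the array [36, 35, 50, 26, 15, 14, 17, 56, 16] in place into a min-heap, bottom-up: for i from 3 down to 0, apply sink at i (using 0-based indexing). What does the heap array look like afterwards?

sift down from index 3:
  26 vs smaller child 16 at index 8, swap → [36, 35, 50, 16, 15, 14, 17, 56, 26]
sift down from index 2:
  50 vs smaller child 14 at index 5, swap → [36, 35, 14, 16, 15, 50, 17, 56, 26]
sift down from index 1:
  35 vs smaller child 15 at index 4, swap → [36, 15, 14, 16, 35, 50, 17, 56, 26]
sift down from index 0:
  36 vs smaller child 14 at index 2, swap → [14, 15, 36, 16, 35, 50, 17, 56, 26]
  36 vs smaller child 17 at index 6, swap → [14, 15, 17, 16, 35, 50, 36, 56, 26]

[14, 15, 17, 16, 35, 50, 36, 56, 26]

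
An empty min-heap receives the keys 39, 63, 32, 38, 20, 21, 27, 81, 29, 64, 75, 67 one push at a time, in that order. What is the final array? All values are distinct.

Insert 39:
  append 39 at index 0 → [39] (no swap needed)
Insert 63:
  append 63 at index 1 → [39, 63] (no swap needed)
Insert 32:
  append 32 at index 2 → [39, 63, 32]
  32 < parent 39 at index 0, swap → [32, 63, 39]
Insert 38:
  append 38 at index 3 → [32, 63, 39, 38]
  38 < parent 63 at index 1, swap → [32, 38, 39, 63]
Insert 20:
  append 20 at index 4 → [32, 38, 39, 63, 20]
  20 < parent 38 at index 1, swap → [32, 20, 39, 63, 38]
  20 < parent 32 at index 0, swap → [20, 32, 39, 63, 38]
Insert 21:
  append 21 at index 5 → [20, 32, 39, 63, 38, 21]
  21 < parent 39 at index 2, swap → [20, 32, 21, 63, 38, 39]
Insert 27:
  append 27 at index 6 → [20, 32, 21, 63, 38, 39, 27] (no swap needed)
Insert 81:
  append 81 at index 7 → [20, 32, 21, 63, 38, 39, 27, 81] (no swap needed)
Insert 29:
  append 29 at index 8 → [20, 32, 21, 63, 38, 39, 27, 81, 29]
  29 < parent 63 at index 3, swap → [20, 32, 21, 29, 38, 39, 27, 81, 63]
  29 < parent 32 at index 1, swap → [20, 29, 21, 32, 38, 39, 27, 81, 63]
Insert 64:
  append 64 at index 9 → [20, 29, 21, 32, 38, 39, 27, 81, 63, 64] (no swap needed)
Insert 75:
  append 75 at index 10 → [20, 29, 21, 32, 38, 39, 27, 81, 63, 64, 75] (no swap needed)
Insert 67:
  append 67 at index 11 → [20, 29, 21, 32, 38, 39, 27, 81, 63, 64, 75, 67] (no swap needed)

[20, 29, 21, 32, 38, 39, 27, 81, 63, 64, 75, 67]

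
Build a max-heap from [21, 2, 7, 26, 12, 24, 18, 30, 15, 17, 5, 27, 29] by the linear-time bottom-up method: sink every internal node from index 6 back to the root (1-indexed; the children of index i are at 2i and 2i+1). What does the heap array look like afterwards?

[30, 26, 29, 21, 17, 27, 18, 2, 15, 12, 5, 7, 24]

sift down from index 6:
  24 vs larger child 29 at index 13, swap → [21, 2, 7, 26, 12, 29, 18, 30, 15, 17, 5, 27, 24]
sift down from index 5:
  12 vs larger child 17 at index 10, swap → [21, 2, 7, 26, 17, 29, 18, 30, 15, 12, 5, 27, 24]
sift down from index 4:
  26 vs larger child 30 at index 8, swap → [21, 2, 7, 30, 17, 29, 18, 26, 15, 12, 5, 27, 24]
sift down from index 3:
  7 vs larger child 29 at index 6, swap → [21, 2, 29, 30, 17, 7, 18, 26, 15, 12, 5, 27, 24]
  7 vs larger child 27 at index 12, swap → [21, 2, 29, 30, 17, 27, 18, 26, 15, 12, 5, 7, 24]
sift down from index 2:
  2 vs larger child 30 at index 4, swap → [21, 30, 29, 2, 17, 27, 18, 26, 15, 12, 5, 7, 24]
  2 vs larger child 26 at index 8, swap → [21, 30, 29, 26, 17, 27, 18, 2, 15, 12, 5, 7, 24]
sift down from index 1:
  21 vs larger child 30 at index 2, swap → [30, 21, 29, 26, 17, 27, 18, 2, 15, 12, 5, 7, 24]
  21 vs larger child 26 at index 4, swap → [30, 26, 29, 21, 17, 27, 18, 2, 15, 12, 5, 7, 24]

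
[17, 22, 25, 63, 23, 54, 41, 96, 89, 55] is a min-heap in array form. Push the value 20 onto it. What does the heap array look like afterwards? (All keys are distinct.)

[17, 20, 25, 63, 22, 54, 41, 96, 89, 55, 23]

append 20 at index 10 → [17, 22, 25, 63, 23, 54, 41, 96, 89, 55, 20]
20 < parent 23 at index 4, swap → [17, 22, 25, 63, 20, 54, 41, 96, 89, 55, 23]
20 < parent 22 at index 1, swap → [17, 20, 25, 63, 22, 54, 41, 96, 89, 55, 23]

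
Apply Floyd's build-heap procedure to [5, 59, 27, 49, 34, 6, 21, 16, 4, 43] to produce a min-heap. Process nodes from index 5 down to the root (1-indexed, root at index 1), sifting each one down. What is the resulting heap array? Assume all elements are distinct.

[4, 5, 6, 16, 34, 27, 21, 59, 49, 43]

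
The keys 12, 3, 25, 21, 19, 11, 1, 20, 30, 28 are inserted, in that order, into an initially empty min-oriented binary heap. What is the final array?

Insert 12:
  append 12 at index 0 → [12] (no swap needed)
Insert 3:
  append 3 at index 1 → [12, 3]
  3 < parent 12 at index 0, swap → [3, 12]
Insert 25:
  append 25 at index 2 → [3, 12, 25] (no swap needed)
Insert 21:
  append 21 at index 3 → [3, 12, 25, 21] (no swap needed)
Insert 19:
  append 19 at index 4 → [3, 12, 25, 21, 19] (no swap needed)
Insert 11:
  append 11 at index 5 → [3, 12, 25, 21, 19, 11]
  11 < parent 25 at index 2, swap → [3, 12, 11, 21, 19, 25]
Insert 1:
  append 1 at index 6 → [3, 12, 11, 21, 19, 25, 1]
  1 < parent 11 at index 2, swap → [3, 12, 1, 21, 19, 25, 11]
  1 < parent 3 at index 0, swap → [1, 12, 3, 21, 19, 25, 11]
Insert 20:
  append 20 at index 7 → [1, 12, 3, 21, 19, 25, 11, 20]
  20 < parent 21 at index 3, swap → [1, 12, 3, 20, 19, 25, 11, 21]
Insert 30:
  append 30 at index 8 → [1, 12, 3, 20, 19, 25, 11, 21, 30] (no swap needed)
Insert 28:
  append 28 at index 9 → [1, 12, 3, 20, 19, 25, 11, 21, 30, 28] (no swap needed)

[1, 12, 3, 20, 19, 25, 11, 21, 30, 28]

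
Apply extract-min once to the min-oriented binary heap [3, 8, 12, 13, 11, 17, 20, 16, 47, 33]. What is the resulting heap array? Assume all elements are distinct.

[8, 11, 12, 13, 33, 17, 20, 16, 47]

remove root 3; move last element 33 to root → [33, 8, 12, 13, 11, 17, 20, 16, 47]
33 vs smaller child 8 at index 1, swap → [8, 33, 12, 13, 11, 17, 20, 16, 47]
33 vs smaller child 11 at index 4, swap → [8, 11, 12, 13, 33, 17, 20, 16, 47]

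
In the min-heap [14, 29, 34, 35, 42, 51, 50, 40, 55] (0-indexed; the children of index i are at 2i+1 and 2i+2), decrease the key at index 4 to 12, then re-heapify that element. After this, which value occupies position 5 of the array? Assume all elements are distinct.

51

set index 4 from 42 to 12 → [14, 29, 34, 35, 12, 51, 50, 40, 55]
12 < parent 29 at index 1, swap → [14, 12, 34, 35, 29, 51, 50, 40, 55]
12 < parent 14 at index 0, swap → [12, 14, 34, 35, 29, 51, 50, 40, 55]
resulting array: [12, 14, 34, 35, 29, 51, 50, 40, 55]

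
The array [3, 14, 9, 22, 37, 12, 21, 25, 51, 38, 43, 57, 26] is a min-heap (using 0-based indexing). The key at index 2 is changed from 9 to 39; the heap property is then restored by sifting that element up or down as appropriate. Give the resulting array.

set index 2 from 9 to 39 → [3, 14, 39, 22, 37, 12, 21, 25, 51, 38, 43, 57, 26]
39 vs smaller child 12 at index 5, swap → [3, 14, 12, 22, 37, 39, 21, 25, 51, 38, 43, 57, 26]
39 vs smaller child 26 at index 12, swap → [3, 14, 12, 22, 37, 26, 21, 25, 51, 38, 43, 57, 39]

[3, 14, 12, 22, 37, 26, 21, 25, 51, 38, 43, 57, 39]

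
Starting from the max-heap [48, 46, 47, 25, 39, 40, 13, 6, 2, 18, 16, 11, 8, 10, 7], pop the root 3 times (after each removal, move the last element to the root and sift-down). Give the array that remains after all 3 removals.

[40, 39, 13, 25, 18, 11, 8, 6, 2, 10, 16, 7]

extract-max #1 returns 48:
  remove root 48; move last element 7 to root → [7, 46, 47, 25, 39, 40, 13, 6, 2, 18, 16, 11, 8, 10]
  7 vs larger child 47 at index 2, swap → [47, 46, 7, 25, 39, 40, 13, 6, 2, 18, 16, 11, 8, 10]
  7 vs larger child 40 at index 5, swap → [47, 46, 40, 25, 39, 7, 13, 6, 2, 18, 16, 11, 8, 10]
  7 vs larger child 11 at index 11, swap → [47, 46, 40, 25, 39, 11, 13, 6, 2, 18, 16, 7, 8, 10]
extract-max #2 returns 47:
  remove root 47; move last element 10 to root → [10, 46, 40, 25, 39, 11, 13, 6, 2, 18, 16, 7, 8]
  10 vs larger child 46 at index 1, swap → [46, 10, 40, 25, 39, 11, 13, 6, 2, 18, 16, 7, 8]
  10 vs larger child 39 at index 4, swap → [46, 39, 40, 25, 10, 11, 13, 6, 2, 18, 16, 7, 8]
  10 vs larger child 18 at index 9, swap → [46, 39, 40, 25, 18, 11, 13, 6, 2, 10, 16, 7, 8]
extract-max #3 returns 46:
  remove root 46; move last element 8 to root → [8, 39, 40, 25, 18, 11, 13, 6, 2, 10, 16, 7]
  8 vs larger child 40 at index 2, swap → [40, 39, 8, 25, 18, 11, 13, 6, 2, 10, 16, 7]
  8 vs larger child 13 at index 6, swap → [40, 39, 13, 25, 18, 11, 8, 6, 2, 10, 16, 7]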